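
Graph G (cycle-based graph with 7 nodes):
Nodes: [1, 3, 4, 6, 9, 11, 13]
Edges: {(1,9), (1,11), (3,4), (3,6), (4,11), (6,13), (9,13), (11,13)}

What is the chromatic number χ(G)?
χ(G) = 3

Clique number ω(G) = 2 (lower bound: χ ≥ ω).
Odd cycle [3, 4, 11, 13, 6] needs 3 colors (χ ≥ 3).
The coloring below uses 3 colors, so χ(G) = 3.
A valid 3-coloring: color 1: [1, 3, 13]; color 2: [6, 9, 11]; color 3: [4].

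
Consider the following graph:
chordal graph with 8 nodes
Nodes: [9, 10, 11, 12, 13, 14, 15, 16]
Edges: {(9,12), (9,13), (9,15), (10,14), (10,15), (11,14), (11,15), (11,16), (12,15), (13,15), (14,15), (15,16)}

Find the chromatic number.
χ(G) = 3

Clique number ω(G) = 3 (lower bound: χ ≥ ω).
The clique on [9, 12, 15] has size 3, forcing χ ≥ 3, and the coloring below uses 3 colors, so χ(G) = 3.
A valid 3-coloring: color 1: [15]; color 2: [9, 10, 11]; color 3: [12, 13, 14, 16].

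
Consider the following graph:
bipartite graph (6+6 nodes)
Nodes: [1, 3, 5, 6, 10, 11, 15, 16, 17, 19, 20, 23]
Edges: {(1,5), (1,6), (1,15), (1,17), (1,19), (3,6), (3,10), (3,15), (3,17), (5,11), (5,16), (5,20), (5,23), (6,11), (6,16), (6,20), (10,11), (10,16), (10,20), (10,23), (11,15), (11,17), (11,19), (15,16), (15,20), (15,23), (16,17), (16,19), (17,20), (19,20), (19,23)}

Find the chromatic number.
χ(G) = 2

Clique number ω(G) = 2 (lower bound: χ ≥ ω).
The graph is bipartite (no odd cycle), so 2 colors suffice: χ(G) = 2.
A valid 2-coloring: color 1: [1, 3, 11, 16, 20, 23]; color 2: [5, 6, 10, 15, 17, 19].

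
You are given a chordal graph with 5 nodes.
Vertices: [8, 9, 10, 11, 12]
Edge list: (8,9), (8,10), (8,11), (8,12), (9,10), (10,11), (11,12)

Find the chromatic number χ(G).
Clique number ω(G) = 3 (lower bound: χ ≥ ω).
The clique on [8, 9, 10] has size 3, forcing χ ≥ 3, and the coloring below uses 3 colors, so χ(G) = 3.
A valid 3-coloring: color 1: [8]; color 2: [9, 11]; color 3: [10, 12].

χ(G) = 3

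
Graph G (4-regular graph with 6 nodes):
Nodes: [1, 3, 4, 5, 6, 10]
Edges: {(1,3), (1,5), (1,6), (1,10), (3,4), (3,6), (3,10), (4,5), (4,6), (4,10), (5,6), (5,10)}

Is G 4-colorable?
Yes, G is 4-colorable

A valid 4-coloring: color 1: [1, 4]; color 2: [6, 10]; color 3: [3, 5].
(χ(G) = 3 ≤ 4.)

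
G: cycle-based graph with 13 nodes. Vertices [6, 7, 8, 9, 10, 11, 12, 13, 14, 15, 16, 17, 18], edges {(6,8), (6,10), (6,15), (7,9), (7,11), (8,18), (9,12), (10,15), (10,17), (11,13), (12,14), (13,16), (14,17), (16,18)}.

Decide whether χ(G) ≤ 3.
A valid 3-coloring: color 1: [6, 7, 12, 13, 17, 18]; color 2: [8, 9, 10, 11, 14, 16]; color 3: [15].
(χ(G) = 3 ≤ 3.)

Yes, G is 3-colorable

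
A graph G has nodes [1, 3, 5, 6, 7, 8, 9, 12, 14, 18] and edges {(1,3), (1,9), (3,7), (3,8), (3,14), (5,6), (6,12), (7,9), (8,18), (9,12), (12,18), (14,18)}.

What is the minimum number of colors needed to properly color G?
χ(G) = 2

Clique number ω(G) = 2 (lower bound: χ ≥ ω).
The graph is bipartite (no odd cycle), so 2 colors suffice: χ(G) = 2.
A valid 2-coloring: color 1: [3, 6, 9, 18]; color 2: [1, 5, 7, 8, 12, 14].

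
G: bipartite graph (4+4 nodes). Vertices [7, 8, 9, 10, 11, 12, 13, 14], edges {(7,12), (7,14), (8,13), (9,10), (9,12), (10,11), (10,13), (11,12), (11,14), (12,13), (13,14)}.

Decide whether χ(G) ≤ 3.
A valid 3-coloring: color 1: [7, 9, 11, 13]; color 2: [8, 10, 12, 14].
(χ(G) = 2 ≤ 3.)

Yes, G is 3-colorable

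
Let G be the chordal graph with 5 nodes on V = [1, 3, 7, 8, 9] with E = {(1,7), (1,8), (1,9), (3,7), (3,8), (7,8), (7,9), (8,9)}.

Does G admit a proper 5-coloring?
Yes, G is 5-colorable

A valid 5-coloring: color 1: [7]; color 2: [8]; color 3: [1, 3]; color 4: [9].
(χ(G) = 4 ≤ 5.)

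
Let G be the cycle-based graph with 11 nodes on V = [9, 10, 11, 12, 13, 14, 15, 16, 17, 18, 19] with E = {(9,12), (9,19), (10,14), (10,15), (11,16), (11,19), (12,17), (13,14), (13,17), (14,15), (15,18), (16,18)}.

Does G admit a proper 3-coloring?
Yes, G is 3-colorable

A valid 3-coloring: color 1: [12, 13, 15, 16, 19]; color 2: [9, 11, 14, 17, 18]; color 3: [10].
(χ(G) = 3 ≤ 3.)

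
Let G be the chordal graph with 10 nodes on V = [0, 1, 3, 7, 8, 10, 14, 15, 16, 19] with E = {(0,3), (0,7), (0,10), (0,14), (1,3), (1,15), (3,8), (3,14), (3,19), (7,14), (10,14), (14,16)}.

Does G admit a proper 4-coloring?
A valid 4-coloring: color 1: [3, 7, 10, 15, 16]; color 2: [1, 8, 14, 19]; color 3: [0].
(χ(G) = 3 ≤ 4.)

Yes, G is 4-colorable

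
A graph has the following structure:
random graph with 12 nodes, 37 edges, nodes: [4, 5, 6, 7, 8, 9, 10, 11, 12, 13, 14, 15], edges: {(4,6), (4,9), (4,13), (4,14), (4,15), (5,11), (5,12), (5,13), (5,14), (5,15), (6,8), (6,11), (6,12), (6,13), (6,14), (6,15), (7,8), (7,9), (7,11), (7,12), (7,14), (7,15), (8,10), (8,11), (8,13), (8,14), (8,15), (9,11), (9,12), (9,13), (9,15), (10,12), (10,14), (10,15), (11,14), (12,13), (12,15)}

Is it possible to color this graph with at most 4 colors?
A valid 4-coloring: color 1: [13, 14, 15]; color 2: [5, 6, 7, 10]; color 3: [8, 9]; color 4: [4, 11, 12].
(χ(G) = 4 ≤ 4.)

Yes, G is 4-colorable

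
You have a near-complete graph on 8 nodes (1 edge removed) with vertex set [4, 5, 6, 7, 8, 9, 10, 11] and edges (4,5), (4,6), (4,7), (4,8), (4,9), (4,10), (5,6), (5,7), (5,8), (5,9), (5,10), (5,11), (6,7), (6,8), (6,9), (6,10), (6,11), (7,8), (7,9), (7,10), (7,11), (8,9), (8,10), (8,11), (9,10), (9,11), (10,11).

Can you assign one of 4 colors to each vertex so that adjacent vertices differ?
No, G is not 4-colorable

The clique on vertices [5, 6, 7, 8, 9, 10, 11] has size 7 > 4, so it alone needs 7 colors.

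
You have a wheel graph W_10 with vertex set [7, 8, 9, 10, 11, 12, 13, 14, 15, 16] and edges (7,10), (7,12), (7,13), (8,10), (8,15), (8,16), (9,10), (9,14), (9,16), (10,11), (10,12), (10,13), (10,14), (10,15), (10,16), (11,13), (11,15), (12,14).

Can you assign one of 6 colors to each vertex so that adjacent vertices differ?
A valid 6-coloring: color 1: [10]; color 2: [13, 14, 15, 16]; color 3: [7, 8, 9, 11]; color 4: [12].
(χ(G) = 4 ≤ 6.)

Yes, G is 6-colorable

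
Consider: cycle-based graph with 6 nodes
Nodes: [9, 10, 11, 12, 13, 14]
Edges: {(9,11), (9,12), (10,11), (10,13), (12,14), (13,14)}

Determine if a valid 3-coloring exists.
A valid 3-coloring: color 1: [11, 12, 13]; color 2: [9, 10, 14].
(χ(G) = 2 ≤ 3.)

Yes, G is 3-colorable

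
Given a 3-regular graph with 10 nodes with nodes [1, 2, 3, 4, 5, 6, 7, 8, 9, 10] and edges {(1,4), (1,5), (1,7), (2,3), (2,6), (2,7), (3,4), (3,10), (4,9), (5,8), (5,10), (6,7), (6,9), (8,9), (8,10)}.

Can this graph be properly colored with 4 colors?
Yes, G is 4-colorable

A valid 4-coloring: color 1: [2, 5, 9]; color 2: [1, 3, 6, 8]; color 3: [4, 7, 10].
(χ(G) = 3 ≤ 4.)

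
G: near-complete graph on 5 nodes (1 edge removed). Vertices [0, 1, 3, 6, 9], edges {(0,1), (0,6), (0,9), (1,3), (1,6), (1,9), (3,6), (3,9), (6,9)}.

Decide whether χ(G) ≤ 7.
Yes, G is 7-colorable

A valid 7-coloring: color 1: [9]; color 2: [6]; color 3: [1]; color 4: [0, 3].
(χ(G) = 4 ≤ 7.)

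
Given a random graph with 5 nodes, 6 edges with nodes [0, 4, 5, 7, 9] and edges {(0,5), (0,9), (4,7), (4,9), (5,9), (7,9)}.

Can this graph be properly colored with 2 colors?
No, G is not 2-colorable

The clique on vertices [0, 5, 9] has size 3 > 2, so it alone needs 3 colors.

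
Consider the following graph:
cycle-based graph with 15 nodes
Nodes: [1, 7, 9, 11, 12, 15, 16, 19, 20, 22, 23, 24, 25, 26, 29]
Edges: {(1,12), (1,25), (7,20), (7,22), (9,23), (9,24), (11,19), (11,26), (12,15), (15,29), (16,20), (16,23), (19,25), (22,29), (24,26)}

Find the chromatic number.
Clique number ω(G) = 2 (lower bound: χ ≥ ω).
Odd cycle [20, 16, 23, 9, 24, 26, 11, 19, 25, 1, 12, 15, 29, 22, 7] needs 3 colors (χ ≥ 3).
The coloring below uses 3 colors, so χ(G) = 3.
A valid 3-coloring: color 1: [11, 12, 20, 22, 23, 24, 25]; color 2: [1, 7, 9, 15, 16, 19, 26]; color 3: [29].

χ(G) = 3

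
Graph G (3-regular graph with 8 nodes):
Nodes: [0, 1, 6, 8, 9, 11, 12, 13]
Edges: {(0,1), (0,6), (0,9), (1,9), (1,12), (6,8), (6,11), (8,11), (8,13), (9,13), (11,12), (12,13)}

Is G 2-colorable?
The clique on vertices [0, 1, 9] has size 3 > 2, so it alone needs 3 colors.

No, G is not 2-colorable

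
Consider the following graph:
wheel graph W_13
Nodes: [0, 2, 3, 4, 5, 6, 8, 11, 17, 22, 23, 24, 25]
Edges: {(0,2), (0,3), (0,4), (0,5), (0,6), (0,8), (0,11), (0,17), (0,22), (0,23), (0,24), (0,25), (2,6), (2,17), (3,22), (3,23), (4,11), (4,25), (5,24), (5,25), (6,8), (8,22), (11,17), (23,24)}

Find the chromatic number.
χ(G) = 3

Clique number ω(G) = 3 (lower bound: χ ≥ ω).
The clique on [0, 2, 17] has size 3, forcing χ ≥ 3, and the coloring below uses 3 colors, so χ(G) = 3.
A valid 3-coloring: color 1: [0]; color 2: [2, 3, 8, 11, 24, 25]; color 3: [4, 5, 6, 17, 22, 23].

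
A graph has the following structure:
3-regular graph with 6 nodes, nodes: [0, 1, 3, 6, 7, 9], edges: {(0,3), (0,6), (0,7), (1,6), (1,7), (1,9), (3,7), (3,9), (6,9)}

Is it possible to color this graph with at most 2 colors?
No, G is not 2-colorable

The clique on vertices [0, 3, 7] has size 3 > 2, so it alone needs 3 colors.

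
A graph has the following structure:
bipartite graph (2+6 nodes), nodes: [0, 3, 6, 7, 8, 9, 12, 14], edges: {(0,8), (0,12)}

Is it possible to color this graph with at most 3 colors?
Yes, G is 3-colorable

A valid 3-coloring: color 1: [0, 3, 6, 7, 9, 14]; color 2: [8, 12].
(χ(G) = 2 ≤ 3.)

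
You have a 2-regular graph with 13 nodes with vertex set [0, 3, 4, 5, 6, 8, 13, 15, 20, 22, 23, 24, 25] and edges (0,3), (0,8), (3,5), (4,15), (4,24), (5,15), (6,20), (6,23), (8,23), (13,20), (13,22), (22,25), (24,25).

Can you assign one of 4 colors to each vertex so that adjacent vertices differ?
A valid 4-coloring: color 1: [0, 4, 5, 6, 13, 25]; color 2: [3, 15, 20, 22, 23, 24]; color 3: [8].
(χ(G) = 3 ≤ 4.)

Yes, G is 4-colorable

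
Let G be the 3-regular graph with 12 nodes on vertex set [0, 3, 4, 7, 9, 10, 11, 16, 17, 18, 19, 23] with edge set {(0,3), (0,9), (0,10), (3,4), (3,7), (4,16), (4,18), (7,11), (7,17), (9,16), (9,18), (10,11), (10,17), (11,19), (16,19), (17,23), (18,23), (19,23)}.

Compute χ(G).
χ(G) = 3

Clique number ω(G) = 2 (lower bound: χ ≥ ω).
Odd cycle [10, 17, 23, 19, 11] needs 3 colors (χ ≥ 3).
The coloring below uses 3 colors, so χ(G) = 3.
A valid 3-coloring: color 1: [4, 7, 9, 10, 19]; color 2: [3, 11, 16, 23]; color 3: [0, 17, 18].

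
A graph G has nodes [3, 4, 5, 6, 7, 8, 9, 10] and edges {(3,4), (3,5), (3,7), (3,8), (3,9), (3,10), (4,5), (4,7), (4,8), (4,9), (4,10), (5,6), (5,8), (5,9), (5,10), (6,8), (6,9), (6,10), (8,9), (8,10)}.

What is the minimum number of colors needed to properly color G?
Clique number ω(G) = 5 (lower bound: χ ≥ ω).
The clique on [3, 4, 5, 8, 9] has size 5, forcing χ ≥ 5, and the coloring below uses 5 colors, so χ(G) = 5.
A valid 5-coloring: color 1: [4, 6]; color 2: [5, 7]; color 3: [3]; color 4: [8]; color 5: [9, 10].

χ(G) = 5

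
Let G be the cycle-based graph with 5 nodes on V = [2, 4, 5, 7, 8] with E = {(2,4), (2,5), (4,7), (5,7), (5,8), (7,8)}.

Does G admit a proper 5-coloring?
A valid 5-coloring: color 1: [4, 5]; color 2: [2, 7]; color 3: [8].
(χ(G) = 3 ≤ 5.)

Yes, G is 5-colorable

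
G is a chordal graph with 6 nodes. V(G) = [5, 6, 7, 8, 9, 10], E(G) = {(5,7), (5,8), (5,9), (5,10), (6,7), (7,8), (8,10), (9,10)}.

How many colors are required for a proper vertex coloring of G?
Clique number ω(G) = 3 (lower bound: χ ≥ ω).
The clique on [5, 8, 10] has size 3, forcing χ ≥ 3, and the coloring below uses 3 colors, so χ(G) = 3.
A valid 3-coloring: color 1: [5, 6]; color 2: [7, 10]; color 3: [8, 9].

χ(G) = 3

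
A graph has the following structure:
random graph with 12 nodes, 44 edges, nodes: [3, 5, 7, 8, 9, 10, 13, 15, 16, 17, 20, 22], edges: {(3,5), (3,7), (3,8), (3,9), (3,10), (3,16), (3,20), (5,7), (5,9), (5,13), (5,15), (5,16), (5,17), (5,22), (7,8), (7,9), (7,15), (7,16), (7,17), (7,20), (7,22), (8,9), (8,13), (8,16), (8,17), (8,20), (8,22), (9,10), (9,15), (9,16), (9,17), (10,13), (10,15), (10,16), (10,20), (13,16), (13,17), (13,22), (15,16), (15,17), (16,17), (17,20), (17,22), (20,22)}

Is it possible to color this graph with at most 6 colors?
Yes, G is 6-colorable

A valid 6-coloring: color 1: [7, 10]; color 2: [3, 17]; color 3: [16, 22]; color 4: [5, 8]; color 5: [9, 13, 20]; color 6: [15].
(χ(G) = 6 ≤ 6.)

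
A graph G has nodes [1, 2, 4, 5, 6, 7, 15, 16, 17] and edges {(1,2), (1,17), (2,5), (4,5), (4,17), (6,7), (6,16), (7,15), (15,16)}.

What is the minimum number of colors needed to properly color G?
Clique number ω(G) = 2 (lower bound: χ ≥ ω).
Odd cycle [1, 17, 4, 5, 2] needs 3 colors (χ ≥ 3).
The coloring below uses 3 colors, so χ(G) = 3.
A valid 3-coloring: color 1: [5, 6, 15, 17]; color 2: [2, 4, 7, 16]; color 3: [1].

χ(G) = 3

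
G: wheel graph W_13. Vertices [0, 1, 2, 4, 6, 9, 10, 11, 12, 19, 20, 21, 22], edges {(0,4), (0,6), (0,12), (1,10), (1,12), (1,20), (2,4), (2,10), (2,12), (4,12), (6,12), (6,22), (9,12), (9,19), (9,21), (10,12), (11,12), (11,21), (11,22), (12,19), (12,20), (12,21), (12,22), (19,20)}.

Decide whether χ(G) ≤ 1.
No, G is not 1-colorable

The clique on vertices [0, 4, 12] has size 3 > 1, so it alone needs 3 colors.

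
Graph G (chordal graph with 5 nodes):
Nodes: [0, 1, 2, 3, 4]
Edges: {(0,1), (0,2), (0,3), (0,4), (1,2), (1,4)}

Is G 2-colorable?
The clique on vertices [0, 1, 2] has size 3 > 2, so it alone needs 3 colors.

No, G is not 2-colorable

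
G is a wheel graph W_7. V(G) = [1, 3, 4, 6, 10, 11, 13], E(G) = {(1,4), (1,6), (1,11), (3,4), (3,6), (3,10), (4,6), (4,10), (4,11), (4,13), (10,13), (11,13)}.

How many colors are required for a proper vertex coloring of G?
Clique number ω(G) = 3 (lower bound: χ ≥ ω).
The clique on [1, 4, 11] has size 3, forcing χ ≥ 3, and the coloring below uses 3 colors, so χ(G) = 3.
A valid 3-coloring: color 1: [4]; color 2: [6, 10, 11]; color 3: [1, 3, 13].

χ(G) = 3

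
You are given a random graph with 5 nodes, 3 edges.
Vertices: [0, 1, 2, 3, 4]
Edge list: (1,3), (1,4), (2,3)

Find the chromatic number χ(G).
Clique number ω(G) = 2 (lower bound: χ ≥ ω).
The graph is bipartite (no odd cycle), so 2 colors suffice: χ(G) = 2.
A valid 2-coloring: color 1: [0, 1, 2]; color 2: [3, 4].

χ(G) = 2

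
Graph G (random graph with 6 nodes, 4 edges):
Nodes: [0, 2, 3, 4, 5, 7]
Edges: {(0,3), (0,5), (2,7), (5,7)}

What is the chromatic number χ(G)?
Clique number ω(G) = 2 (lower bound: χ ≥ ω).
The graph is bipartite (no odd cycle), so 2 colors suffice: χ(G) = 2.
A valid 2-coloring: color 1: [0, 4, 7]; color 2: [2, 3, 5].

χ(G) = 2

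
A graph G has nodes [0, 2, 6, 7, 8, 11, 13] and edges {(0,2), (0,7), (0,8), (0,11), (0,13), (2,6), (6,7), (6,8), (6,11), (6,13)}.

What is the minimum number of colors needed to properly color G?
χ(G) = 2

Clique number ω(G) = 2 (lower bound: χ ≥ ω).
The graph is bipartite (no odd cycle), so 2 colors suffice: χ(G) = 2.
A valid 2-coloring: color 1: [0, 6]; color 2: [2, 7, 8, 11, 13].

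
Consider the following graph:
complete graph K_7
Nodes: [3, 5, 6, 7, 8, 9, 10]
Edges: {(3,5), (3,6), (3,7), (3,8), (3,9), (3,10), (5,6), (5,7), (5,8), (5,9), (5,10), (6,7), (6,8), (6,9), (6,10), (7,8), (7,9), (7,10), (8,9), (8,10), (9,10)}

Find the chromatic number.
χ(G) = 7

Clique number ω(G) = 7 (lower bound: χ ≥ ω).
The clique on [3, 5, 6, 7, 8, 9, 10] has size 7, forcing χ ≥ 7, and the coloring below uses 7 colors, so χ(G) = 7.
A valid 7-coloring: color 1: [5]; color 2: [6]; color 3: [7]; color 4: [3]; color 5: [10]; color 6: [9]; color 7: [8].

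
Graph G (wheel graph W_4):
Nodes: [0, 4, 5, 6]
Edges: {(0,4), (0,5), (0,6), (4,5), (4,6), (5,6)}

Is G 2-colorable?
The clique on vertices [0, 4, 5, 6] has size 4 > 2, so it alone needs 4 colors.

No, G is not 2-colorable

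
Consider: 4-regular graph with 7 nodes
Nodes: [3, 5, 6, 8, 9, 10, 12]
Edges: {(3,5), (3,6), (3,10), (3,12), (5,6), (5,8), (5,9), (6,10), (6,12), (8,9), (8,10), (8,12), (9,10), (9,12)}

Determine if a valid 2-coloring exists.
No, G is not 2-colorable

The clique on vertices [8, 9, 10] has size 3 > 2, so it alone needs 3 colors.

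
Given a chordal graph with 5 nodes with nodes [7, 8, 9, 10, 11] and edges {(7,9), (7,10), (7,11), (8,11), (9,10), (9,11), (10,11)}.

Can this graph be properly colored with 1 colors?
No, G is not 1-colorable

The clique on vertices [7, 9, 10, 11] has size 4 > 1, so it alone needs 4 colors.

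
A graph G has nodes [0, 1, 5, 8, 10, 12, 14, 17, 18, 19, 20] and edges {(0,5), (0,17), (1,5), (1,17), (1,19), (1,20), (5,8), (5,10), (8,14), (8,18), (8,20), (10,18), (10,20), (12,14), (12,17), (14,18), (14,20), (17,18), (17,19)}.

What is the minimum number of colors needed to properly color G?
Clique number ω(G) = 3 (lower bound: χ ≥ ω).
The clique on [8, 14, 18] has size 3, forcing χ ≥ 3, and the coloring below uses 3 colors, so χ(G) = 3.
A valid 3-coloring: color 1: [5, 14, 17]; color 2: [0, 1, 8, 10, 12]; color 3: [18, 19, 20].

χ(G) = 3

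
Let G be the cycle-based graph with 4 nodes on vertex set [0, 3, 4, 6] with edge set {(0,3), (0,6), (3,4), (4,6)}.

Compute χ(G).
χ(G) = 2

Clique number ω(G) = 2 (lower bound: χ ≥ ω).
The graph is bipartite (no odd cycle), so 2 colors suffice: χ(G) = 2.
A valid 2-coloring: color 1: [3, 6]; color 2: [0, 4].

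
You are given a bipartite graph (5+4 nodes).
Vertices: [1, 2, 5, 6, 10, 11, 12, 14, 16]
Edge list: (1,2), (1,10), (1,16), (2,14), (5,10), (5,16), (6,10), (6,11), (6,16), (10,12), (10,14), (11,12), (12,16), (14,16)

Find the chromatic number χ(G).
Clique number ω(G) = 2 (lower bound: χ ≥ ω).
The graph is bipartite (no odd cycle), so 2 colors suffice: χ(G) = 2.
A valid 2-coloring: color 1: [2, 10, 11, 16]; color 2: [1, 5, 6, 12, 14].

χ(G) = 2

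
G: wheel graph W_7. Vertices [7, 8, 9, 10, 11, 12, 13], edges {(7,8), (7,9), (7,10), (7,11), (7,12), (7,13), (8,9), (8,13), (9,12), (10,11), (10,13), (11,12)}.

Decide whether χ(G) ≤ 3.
Yes, G is 3-colorable

A valid 3-coloring: color 1: [7]; color 2: [8, 10, 12]; color 3: [9, 11, 13].
(χ(G) = 3 ≤ 3.)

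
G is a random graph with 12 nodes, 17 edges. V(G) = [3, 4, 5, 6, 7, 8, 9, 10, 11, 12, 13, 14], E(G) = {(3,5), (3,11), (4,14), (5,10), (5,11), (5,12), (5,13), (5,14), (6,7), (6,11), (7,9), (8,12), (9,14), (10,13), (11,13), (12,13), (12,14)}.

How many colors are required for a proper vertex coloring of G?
Clique number ω(G) = 3 (lower bound: χ ≥ ω).
The clique on [3, 5, 11] has size 3, forcing χ ≥ 3, and the coloring below uses 3 colors, so χ(G) = 3.
A valid 3-coloring: color 1: [4, 5, 6, 8, 9]; color 2: [3, 7, 13, 14]; color 3: [10, 11, 12].

χ(G) = 3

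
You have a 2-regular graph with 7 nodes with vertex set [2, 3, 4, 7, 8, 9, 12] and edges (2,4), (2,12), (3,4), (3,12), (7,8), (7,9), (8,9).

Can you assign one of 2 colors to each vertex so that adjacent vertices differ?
No, G is not 2-colorable

The clique on vertices [7, 8, 9] has size 3 > 2, so it alone needs 3 colors.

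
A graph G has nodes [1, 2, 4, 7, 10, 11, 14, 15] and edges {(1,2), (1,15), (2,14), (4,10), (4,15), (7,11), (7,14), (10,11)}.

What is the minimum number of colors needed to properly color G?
χ(G) = 2

Clique number ω(G) = 2 (lower bound: χ ≥ ω).
The graph is bipartite (no odd cycle), so 2 colors suffice: χ(G) = 2.
A valid 2-coloring: color 1: [2, 7, 10, 15]; color 2: [1, 4, 11, 14].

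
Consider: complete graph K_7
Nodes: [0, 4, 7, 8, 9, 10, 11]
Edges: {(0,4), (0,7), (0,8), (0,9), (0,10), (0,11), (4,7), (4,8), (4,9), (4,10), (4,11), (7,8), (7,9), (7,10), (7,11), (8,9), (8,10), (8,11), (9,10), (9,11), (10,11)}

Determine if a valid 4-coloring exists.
No, G is not 4-colorable

The clique on vertices [0, 4, 7, 8, 9, 10, 11] has size 7 > 4, so it alone needs 7 colors.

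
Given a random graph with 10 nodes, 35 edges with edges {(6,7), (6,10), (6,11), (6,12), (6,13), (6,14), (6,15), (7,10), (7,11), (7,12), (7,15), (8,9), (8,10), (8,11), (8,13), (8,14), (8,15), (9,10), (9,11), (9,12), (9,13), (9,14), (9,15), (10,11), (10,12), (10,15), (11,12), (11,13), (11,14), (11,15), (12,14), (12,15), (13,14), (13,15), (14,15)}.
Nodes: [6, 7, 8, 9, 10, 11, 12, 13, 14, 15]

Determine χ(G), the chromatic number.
Clique number ω(G) = 6 (lower bound: χ ≥ ω).
The clique on [8, 9, 11, 13, 14, 15] has size 6, forcing χ ≥ 6, and the coloring below uses 6 colors, so χ(G) = 6.
A valid 6-coloring: color 1: [11]; color 2: [15]; color 3: [6, 8]; color 4: [10, 14]; color 5: [12, 13]; color 6: [7, 9].

χ(G) = 6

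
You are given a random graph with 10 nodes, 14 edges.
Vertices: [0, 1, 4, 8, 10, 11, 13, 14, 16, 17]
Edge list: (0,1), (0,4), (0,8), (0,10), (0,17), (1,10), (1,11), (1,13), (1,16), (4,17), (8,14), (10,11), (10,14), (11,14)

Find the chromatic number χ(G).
Clique number ω(G) = 3 (lower bound: χ ≥ ω).
The clique on [0, 1, 10] has size 3, forcing χ ≥ 3, and the coloring below uses 3 colors, so χ(G) = 3.
A valid 3-coloring: color 1: [0, 11, 13, 16]; color 2: [1, 14, 17]; color 3: [4, 8, 10].

χ(G) = 3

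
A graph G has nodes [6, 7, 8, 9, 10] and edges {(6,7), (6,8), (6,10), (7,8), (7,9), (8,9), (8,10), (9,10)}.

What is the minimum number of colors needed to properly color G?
χ(G) = 3

Clique number ω(G) = 3 (lower bound: χ ≥ ω).
The clique on [8, 9, 10] has size 3, forcing χ ≥ 3, and the coloring below uses 3 colors, so χ(G) = 3.
A valid 3-coloring: color 1: [8]; color 2: [7, 10]; color 3: [6, 9].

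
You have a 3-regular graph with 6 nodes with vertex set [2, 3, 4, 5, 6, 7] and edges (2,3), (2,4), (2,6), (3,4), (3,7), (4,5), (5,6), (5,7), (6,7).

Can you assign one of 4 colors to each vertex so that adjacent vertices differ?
A valid 4-coloring: color 1: [4, 7]; color 2: [3, 6]; color 3: [2, 5].
(χ(G) = 3 ≤ 4.)

Yes, G is 4-colorable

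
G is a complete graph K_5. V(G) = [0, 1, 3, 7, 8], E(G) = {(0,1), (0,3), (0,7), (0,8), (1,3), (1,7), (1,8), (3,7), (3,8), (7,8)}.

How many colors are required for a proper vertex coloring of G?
Clique number ω(G) = 5 (lower bound: χ ≥ ω).
The clique on [0, 1, 3, 7, 8] has size 5, forcing χ ≥ 5, and the coloring below uses 5 colors, so χ(G) = 5.
A valid 5-coloring: color 1: [7]; color 2: [1]; color 3: [8]; color 4: [0]; color 5: [3].

χ(G) = 5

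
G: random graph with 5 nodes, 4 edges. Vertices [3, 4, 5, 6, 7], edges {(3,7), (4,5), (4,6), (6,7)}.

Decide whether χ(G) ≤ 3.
Yes, G is 3-colorable

A valid 3-coloring: color 1: [4, 7]; color 2: [3, 5, 6].
(χ(G) = 2 ≤ 3.)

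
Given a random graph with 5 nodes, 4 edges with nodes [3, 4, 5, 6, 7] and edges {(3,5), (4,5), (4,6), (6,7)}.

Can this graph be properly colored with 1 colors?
No, G is not 1-colorable

Edge (3,5) forces its endpoints to differ, so 1 color is not enough.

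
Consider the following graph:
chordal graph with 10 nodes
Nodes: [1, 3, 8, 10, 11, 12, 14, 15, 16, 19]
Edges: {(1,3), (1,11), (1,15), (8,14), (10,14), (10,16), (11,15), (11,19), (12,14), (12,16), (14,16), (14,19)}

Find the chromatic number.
χ(G) = 3

Clique number ω(G) = 3 (lower bound: χ ≥ ω).
The clique on [1, 11, 15] has size 3, forcing χ ≥ 3, and the coloring below uses 3 colors, so χ(G) = 3.
A valid 3-coloring: color 1: [3, 11, 14]; color 2: [1, 8, 16, 19]; color 3: [10, 12, 15].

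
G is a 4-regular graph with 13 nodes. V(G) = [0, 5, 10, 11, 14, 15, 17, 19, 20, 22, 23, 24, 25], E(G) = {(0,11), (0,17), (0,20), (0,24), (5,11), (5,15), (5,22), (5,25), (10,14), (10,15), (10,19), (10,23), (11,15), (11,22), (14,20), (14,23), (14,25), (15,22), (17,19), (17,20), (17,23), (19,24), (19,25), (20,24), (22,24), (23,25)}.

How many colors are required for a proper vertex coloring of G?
χ(G) = 4

Clique number ω(G) = 4 (lower bound: χ ≥ ω).
The clique on [5, 11, 15, 22] has size 4, forcing χ ≥ 4, and the coloring below uses 4 colors, so χ(G) = 4.
A valid 4-coloring: color 1: [0, 14, 15, 19]; color 2: [20, 22, 23]; color 3: [10, 11, 17, 24, 25]; color 4: [5].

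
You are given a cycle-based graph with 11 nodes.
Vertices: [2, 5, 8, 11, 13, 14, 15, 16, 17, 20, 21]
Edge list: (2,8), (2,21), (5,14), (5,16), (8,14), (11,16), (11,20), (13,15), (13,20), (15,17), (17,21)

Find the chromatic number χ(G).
χ(G) = 3

Clique number ω(G) = 2 (lower bound: χ ≥ ω).
Odd cycle [2, 8, 14, 5, 16, 11, 20, 13, 15, 17, 21] needs 3 colors (χ ≥ 3).
The coloring below uses 3 colors, so χ(G) = 3.
A valid 3-coloring: color 1: [2, 14, 16, 17, 20]; color 2: [5, 8, 11, 13, 21]; color 3: [15].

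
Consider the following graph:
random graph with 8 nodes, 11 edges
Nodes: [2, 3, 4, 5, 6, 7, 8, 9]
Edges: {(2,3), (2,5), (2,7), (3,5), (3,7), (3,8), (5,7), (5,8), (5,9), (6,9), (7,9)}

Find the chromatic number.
Clique number ω(G) = 4 (lower bound: χ ≥ ω).
The clique on [2, 3, 5, 7] has size 4, forcing χ ≥ 4, and the coloring below uses 4 colors, so χ(G) = 4.
A valid 4-coloring: color 1: [4, 5, 6]; color 2: [7, 8]; color 3: [3, 9]; color 4: [2].

χ(G) = 4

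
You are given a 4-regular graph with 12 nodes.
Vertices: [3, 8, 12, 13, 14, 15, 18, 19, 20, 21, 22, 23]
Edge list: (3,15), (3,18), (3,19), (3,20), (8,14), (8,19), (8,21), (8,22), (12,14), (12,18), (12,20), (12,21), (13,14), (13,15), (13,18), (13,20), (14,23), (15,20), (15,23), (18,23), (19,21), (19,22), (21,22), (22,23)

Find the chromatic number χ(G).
Clique number ω(G) = 4 (lower bound: χ ≥ ω).
The clique on [8, 19, 21, 22] has size 4, forcing χ ≥ 4, and the coloring below uses 4 colors, so χ(G) = 4.
A valid 4-coloring: color 1: [3, 8, 12, 13, 23]; color 2: [14, 18, 20, 21]; color 3: [15, 22]; color 4: [19].

χ(G) = 4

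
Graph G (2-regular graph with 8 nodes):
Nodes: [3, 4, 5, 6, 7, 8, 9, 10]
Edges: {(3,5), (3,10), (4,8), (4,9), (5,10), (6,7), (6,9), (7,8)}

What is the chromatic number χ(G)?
Clique number ω(G) = 3 (lower bound: χ ≥ ω).
The clique on [3, 5, 10] has size 3, forcing χ ≥ 3, and the coloring below uses 3 colors, so χ(G) = 3.
A valid 3-coloring: color 1: [3, 6, 8]; color 2: [5, 7, 9]; color 3: [4, 10].

χ(G) = 3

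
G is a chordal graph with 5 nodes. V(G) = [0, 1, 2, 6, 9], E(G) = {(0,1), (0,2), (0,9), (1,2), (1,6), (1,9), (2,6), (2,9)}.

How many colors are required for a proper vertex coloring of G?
Clique number ω(G) = 4 (lower bound: χ ≥ ω).
The clique on [0, 1, 2, 9] has size 4, forcing χ ≥ 4, and the coloring below uses 4 colors, so χ(G) = 4.
A valid 4-coloring: color 1: [1]; color 2: [2]; color 3: [6, 9]; color 4: [0].

χ(G) = 4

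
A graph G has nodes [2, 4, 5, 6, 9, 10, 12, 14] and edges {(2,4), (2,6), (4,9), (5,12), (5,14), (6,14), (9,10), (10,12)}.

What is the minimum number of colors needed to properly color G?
Clique number ω(G) = 2 (lower bound: χ ≥ ω).
The graph is bipartite (no odd cycle), so 2 colors suffice: χ(G) = 2.
A valid 2-coloring: color 1: [4, 5, 6, 10]; color 2: [2, 9, 12, 14].

χ(G) = 2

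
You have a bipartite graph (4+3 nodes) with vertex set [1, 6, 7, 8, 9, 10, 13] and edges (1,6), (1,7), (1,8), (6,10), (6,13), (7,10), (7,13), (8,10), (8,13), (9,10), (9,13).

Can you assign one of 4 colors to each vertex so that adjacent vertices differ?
A valid 4-coloring: color 1: [1, 10, 13]; color 2: [6, 7, 8, 9].
(χ(G) = 2 ≤ 4.)

Yes, G is 4-colorable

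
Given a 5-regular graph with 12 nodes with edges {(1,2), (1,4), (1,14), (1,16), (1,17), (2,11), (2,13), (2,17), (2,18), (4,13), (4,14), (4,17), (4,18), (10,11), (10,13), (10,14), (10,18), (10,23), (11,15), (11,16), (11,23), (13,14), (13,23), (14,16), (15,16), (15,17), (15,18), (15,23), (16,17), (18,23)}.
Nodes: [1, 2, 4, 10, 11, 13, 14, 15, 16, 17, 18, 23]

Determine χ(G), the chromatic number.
χ(G) = 4

Clique number ω(G) = 3 (lower bound: χ ≥ ω).
Suppose a proper 3-coloring c exists. The clique [1, 2, 17] takes 3 distinct colors; by symmetry let c(1) = 1, c(2) = 2, c(17) = 3.
- Vertex 4: neighbors [1, 17] already have colors [1, 3] ⇒ c(4) = 2.
- Vertex 14: neighbors [1, 4] already have colors [1, 2] ⇒ c(14) = 3.
- Vertex 13: neighbors [2, 14] already have colors [2, 3] ⇒ c(13) = 1.
- Vertex 10: neighbors [13, 14] already have colors [1, 3] ⇒ c(10) = 2.
- Vertex 23: neighbors [13, 10] already have colors [1, 2] ⇒ c(23) = 3.
- Vertex 11: neighbors [2, 23] already have colors [2, 3] ⇒ c(11) = 1.
- Vertex 15: neighbors [11, 17] already have colors [1, 3] ⇒ c(15) = 2.
- Vertex 16: neighbors [1, 15, 14] already have colors [1, 2, 3] — all 3 colors blocked. Contradiction.
The forced assignments end in a contradiction, so G has no proper 3-coloring (χ ≥ 4).
The coloring below uses 4 colors, so χ(G) = 4.
A valid 4-coloring: color 1: [13, 16, 18]; color 2: [2, 4, 10, 15]; color 3: [14, 17, 23]; color 4: [1, 11].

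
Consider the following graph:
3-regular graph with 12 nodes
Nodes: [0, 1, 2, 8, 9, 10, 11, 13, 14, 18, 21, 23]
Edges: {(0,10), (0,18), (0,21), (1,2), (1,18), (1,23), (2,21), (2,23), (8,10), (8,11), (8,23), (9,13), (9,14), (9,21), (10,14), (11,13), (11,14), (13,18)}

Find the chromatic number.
χ(G) = 3

Clique number ω(G) = 3 (lower bound: χ ≥ ω).
The clique on [1, 2, 23] has size 3, forcing χ ≥ 3, and the coloring below uses 3 colors, so χ(G) = 3.
A valid 3-coloring: color 1: [0, 9, 11, 23]; color 2: [1, 10, 13, 21]; color 3: [2, 8, 14, 18].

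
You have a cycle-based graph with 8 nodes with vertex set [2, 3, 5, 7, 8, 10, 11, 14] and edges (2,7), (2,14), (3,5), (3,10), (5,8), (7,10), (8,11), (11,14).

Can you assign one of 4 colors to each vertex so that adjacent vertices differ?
Yes, G is 4-colorable

A valid 4-coloring: color 1: [3, 7, 8, 14]; color 2: [2, 5, 10, 11].
(χ(G) = 2 ≤ 4.)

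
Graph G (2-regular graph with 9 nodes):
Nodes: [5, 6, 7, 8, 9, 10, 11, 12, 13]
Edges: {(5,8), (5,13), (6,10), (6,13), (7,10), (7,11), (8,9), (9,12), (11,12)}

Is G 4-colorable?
A valid 4-coloring: color 1: [7, 8, 12, 13]; color 2: [5, 9, 10, 11]; color 3: [6].
(χ(G) = 3 ≤ 4.)

Yes, G is 4-colorable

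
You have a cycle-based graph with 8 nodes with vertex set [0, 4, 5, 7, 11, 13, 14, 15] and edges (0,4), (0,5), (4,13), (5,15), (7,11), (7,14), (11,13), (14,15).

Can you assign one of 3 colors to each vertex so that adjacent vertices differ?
Yes, G is 3-colorable

A valid 3-coloring: color 1: [4, 5, 11, 14]; color 2: [0, 7, 13, 15].
(χ(G) = 2 ≤ 3.)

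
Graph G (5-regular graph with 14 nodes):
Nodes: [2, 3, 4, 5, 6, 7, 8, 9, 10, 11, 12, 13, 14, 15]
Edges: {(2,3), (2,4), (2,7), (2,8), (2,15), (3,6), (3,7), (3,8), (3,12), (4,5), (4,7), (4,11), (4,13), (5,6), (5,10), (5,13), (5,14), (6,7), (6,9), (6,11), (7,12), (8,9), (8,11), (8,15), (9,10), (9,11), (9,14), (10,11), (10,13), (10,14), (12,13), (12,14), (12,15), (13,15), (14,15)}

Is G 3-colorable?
Suppose a proper 3-coloring c exists. The clique [2, 3, 7] takes 3 distinct colors; by symmetry let c(2) = 1, c(3) = 2, c(7) = 3.
- Vertex 4: neighbors [2, 7] already have colors [1, 3] ⇒ c(4) = 2.
- Vertex 6: neighbors [3, 7] already have colors [2, 3] ⇒ c(6) = 1.
- Vertex 5: neighbors [6, 4] already have colors [1, 2] ⇒ c(5) = 3.
- Vertex 8: neighbors [2, 3] already have colors [1, 2] ⇒ c(8) = 3.
- Vertex 11: neighbors [6, 4, 8] already have colors [1, 2, 3] — all 3 colors blocked. Contradiction.
The forced assignments end in a contradiction, so G has no proper 3-coloring (χ ≥ 4).

No, G is not 3-colorable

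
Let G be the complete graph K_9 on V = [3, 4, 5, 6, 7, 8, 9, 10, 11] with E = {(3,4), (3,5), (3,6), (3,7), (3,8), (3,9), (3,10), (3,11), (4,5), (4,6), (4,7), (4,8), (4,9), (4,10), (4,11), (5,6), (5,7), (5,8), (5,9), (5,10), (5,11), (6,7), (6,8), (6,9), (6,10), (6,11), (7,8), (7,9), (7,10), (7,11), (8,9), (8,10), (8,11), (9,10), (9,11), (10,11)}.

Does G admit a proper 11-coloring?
Yes, G is 11-colorable

A valid 11-coloring: color 1: [7]; color 2: [8]; color 3: [3]; color 4: [4]; color 5: [9]; color 6: [6]; color 7: [5]; color 8: [11]; color 9: [10].
(χ(G) = 9 ≤ 11.)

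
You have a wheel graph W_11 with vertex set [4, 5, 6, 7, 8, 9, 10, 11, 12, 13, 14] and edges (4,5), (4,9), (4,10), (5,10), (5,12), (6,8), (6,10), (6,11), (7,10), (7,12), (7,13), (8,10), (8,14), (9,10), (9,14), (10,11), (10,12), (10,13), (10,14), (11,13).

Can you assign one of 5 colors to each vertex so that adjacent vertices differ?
A valid 5-coloring: color 1: [10]; color 2: [5, 7, 8, 9, 11]; color 3: [4, 6, 12, 13, 14].
(χ(G) = 3 ≤ 5.)

Yes, G is 5-colorable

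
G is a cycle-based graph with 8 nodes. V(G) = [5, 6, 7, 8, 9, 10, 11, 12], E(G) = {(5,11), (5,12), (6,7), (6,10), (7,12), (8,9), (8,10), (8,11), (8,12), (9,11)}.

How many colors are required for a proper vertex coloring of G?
χ(G) = 3

Clique number ω(G) = 3 (lower bound: χ ≥ ω).
The clique on [8, 9, 11] has size 3, forcing χ ≥ 3, and the coloring below uses 3 colors, so χ(G) = 3.
A valid 3-coloring: color 1: [5, 6, 8]; color 2: [10, 11, 12]; color 3: [7, 9].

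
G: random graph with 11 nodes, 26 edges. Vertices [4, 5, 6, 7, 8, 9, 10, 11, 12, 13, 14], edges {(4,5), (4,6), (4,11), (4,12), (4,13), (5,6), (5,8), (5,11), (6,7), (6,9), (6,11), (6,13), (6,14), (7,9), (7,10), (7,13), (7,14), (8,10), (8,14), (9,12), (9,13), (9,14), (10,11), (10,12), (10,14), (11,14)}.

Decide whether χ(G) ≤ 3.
The clique on vertices [6, 7, 9, 13] has size 4 > 3, so it alone needs 4 colors.

No, G is not 3-colorable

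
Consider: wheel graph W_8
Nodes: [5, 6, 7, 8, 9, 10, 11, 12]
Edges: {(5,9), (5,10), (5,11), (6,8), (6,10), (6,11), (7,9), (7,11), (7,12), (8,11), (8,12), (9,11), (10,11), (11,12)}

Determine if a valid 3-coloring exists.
No, G is not 3-colorable

Odd cycle [9, 5, 10, 6, 8, 12, 7] needs 3 colors (χ ≥ 3).
Vertex 11 is adjacent to every vertex of [5, 6, 7, 8, 9, 10, 12], which already need 3 colors among themselves, so 11 needs a new color (χ ≥ 4).
Hence χ(G) ≥ 4 > 3, so no proper 3-coloring exists.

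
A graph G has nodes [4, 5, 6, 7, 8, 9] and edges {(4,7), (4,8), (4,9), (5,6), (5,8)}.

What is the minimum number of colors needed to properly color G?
Clique number ω(G) = 2 (lower bound: χ ≥ ω).
The graph is bipartite (no odd cycle), so 2 colors suffice: χ(G) = 2.
A valid 2-coloring: color 1: [4, 5]; color 2: [6, 7, 8, 9].

χ(G) = 2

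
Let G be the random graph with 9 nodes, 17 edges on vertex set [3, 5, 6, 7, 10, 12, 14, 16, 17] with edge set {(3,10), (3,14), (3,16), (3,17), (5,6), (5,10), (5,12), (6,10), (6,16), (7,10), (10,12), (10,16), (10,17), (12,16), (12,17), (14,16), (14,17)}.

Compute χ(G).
Clique number ω(G) = 3 (lower bound: χ ≥ ω).
The clique on [3, 10, 16] has size 3, forcing χ ≥ 3, and the coloring below uses 3 colors, so χ(G) = 3.
A valid 3-coloring: color 1: [10, 14]; color 2: [5, 7, 16, 17]; color 3: [3, 6, 12].

χ(G) = 3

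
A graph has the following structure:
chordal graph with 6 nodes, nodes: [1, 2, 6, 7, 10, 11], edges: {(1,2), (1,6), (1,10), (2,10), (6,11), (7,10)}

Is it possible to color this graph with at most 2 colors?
The clique on vertices [1, 2, 10] has size 3 > 2, so it alone needs 3 colors.

No, G is not 2-colorable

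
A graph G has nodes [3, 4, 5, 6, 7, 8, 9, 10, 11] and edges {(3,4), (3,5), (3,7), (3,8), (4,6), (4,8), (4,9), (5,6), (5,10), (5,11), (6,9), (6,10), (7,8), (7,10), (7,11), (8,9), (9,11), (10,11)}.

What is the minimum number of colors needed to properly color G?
Clique number ω(G) = 3 (lower bound: χ ≥ ω).
The clique on [3, 4, 8] has size 3, forcing χ ≥ 3, and the coloring below uses 3 colors, so χ(G) = 3.
A valid 3-coloring: color 1: [3, 9, 10]; color 2: [4, 5, 7]; color 3: [6, 8, 11].

χ(G) = 3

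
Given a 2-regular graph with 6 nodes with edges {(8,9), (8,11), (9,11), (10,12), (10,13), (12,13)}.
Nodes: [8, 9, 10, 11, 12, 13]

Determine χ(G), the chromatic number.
χ(G) = 3

Clique number ω(G) = 3 (lower bound: χ ≥ ω).
The clique on [8, 9, 11] has size 3, forcing χ ≥ 3, and the coloring below uses 3 colors, so χ(G) = 3.
A valid 3-coloring: color 1: [9, 13]; color 2: [11, 12]; color 3: [8, 10].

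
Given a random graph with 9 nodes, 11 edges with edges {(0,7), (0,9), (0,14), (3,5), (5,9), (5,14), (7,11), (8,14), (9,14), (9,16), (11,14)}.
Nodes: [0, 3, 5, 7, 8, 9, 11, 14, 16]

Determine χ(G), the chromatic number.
χ(G) = 3

Clique number ω(G) = 3 (lower bound: χ ≥ ω).
The clique on [0, 9, 14] has size 3, forcing χ ≥ 3, and the coloring below uses 3 colors, so χ(G) = 3.
A valid 3-coloring: color 1: [3, 7, 14, 16]; color 2: [8, 9, 11]; color 3: [0, 5].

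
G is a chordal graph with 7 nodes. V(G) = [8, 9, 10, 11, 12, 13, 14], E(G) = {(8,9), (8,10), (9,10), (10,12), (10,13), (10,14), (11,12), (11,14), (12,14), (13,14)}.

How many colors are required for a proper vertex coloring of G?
Clique number ω(G) = 3 (lower bound: χ ≥ ω).
The clique on [8, 9, 10] has size 3, forcing χ ≥ 3, and the coloring below uses 3 colors, so χ(G) = 3.
A valid 3-coloring: color 1: [10, 11]; color 2: [8, 14]; color 3: [9, 12, 13].

χ(G) = 3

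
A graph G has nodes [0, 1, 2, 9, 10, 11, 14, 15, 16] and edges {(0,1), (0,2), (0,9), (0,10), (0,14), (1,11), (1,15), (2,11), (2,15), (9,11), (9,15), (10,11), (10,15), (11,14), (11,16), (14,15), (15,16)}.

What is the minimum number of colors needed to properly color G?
χ(G) = 2

Clique number ω(G) = 2 (lower bound: χ ≥ ω).
The graph is bipartite (no odd cycle), so 2 colors suffice: χ(G) = 2.
A valid 2-coloring: color 1: [0, 11, 15]; color 2: [1, 2, 9, 10, 14, 16].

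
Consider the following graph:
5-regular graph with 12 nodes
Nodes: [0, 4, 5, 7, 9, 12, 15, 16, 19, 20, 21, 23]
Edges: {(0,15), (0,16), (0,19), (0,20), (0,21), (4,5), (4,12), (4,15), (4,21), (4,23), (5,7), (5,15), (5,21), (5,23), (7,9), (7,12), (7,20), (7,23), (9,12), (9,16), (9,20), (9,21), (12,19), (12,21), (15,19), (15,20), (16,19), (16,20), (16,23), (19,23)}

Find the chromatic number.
χ(G) = 4

Clique number ω(G) = 3 (lower bound: χ ≥ ω).
Suppose a proper 3-coloring c exists. The clique [0, 15, 19] takes 3 distinct colors; by symmetry let c(0) = 1, c(15) = 2, c(19) = 3.
- Vertex 16: neighbors [0, 19] already have colors [1, 3] ⇒ c(16) = 2.
- Vertex 23: neighbors [16, 19] already have colors [2, 3] ⇒ c(23) = 1.
- Vertex 4: neighbors [23, 15] already have colors [1, 2] ⇒ c(4) = 3.
- Vertex 5: neighbors [23, 15, 4] already have colors [1, 2, 3] — all 3 colors blocked. Contradiction.
The forced assignments end in a contradiction, so G has no proper 3-coloring (χ ≥ 4).
The coloring below uses 4 colors, so χ(G) = 4.
A valid 4-coloring: color 1: [0, 4, 9]; color 2: [12, 15, 23]; color 3: [7, 16, 21]; color 4: [5, 19, 20].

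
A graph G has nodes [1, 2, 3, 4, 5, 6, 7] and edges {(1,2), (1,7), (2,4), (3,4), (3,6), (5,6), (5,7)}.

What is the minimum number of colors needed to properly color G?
χ(G) = 3

Clique number ω(G) = 2 (lower bound: χ ≥ ω).
Odd cycle [7, 1, 2, 4, 3, 6, 5] needs 3 colors (χ ≥ 3).
The coloring below uses 3 colors, so χ(G) = 3.
A valid 3-coloring: color 1: [1, 4, 6]; color 2: [2, 3, 5]; color 3: [7].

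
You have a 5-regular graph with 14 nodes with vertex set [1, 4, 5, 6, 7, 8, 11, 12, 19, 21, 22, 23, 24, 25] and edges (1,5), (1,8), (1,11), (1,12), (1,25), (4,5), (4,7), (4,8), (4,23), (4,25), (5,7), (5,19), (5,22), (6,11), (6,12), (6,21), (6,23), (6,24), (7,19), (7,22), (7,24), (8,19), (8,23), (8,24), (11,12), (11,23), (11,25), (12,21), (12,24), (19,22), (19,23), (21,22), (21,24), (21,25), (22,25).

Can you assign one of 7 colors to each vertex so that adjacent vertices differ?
A valid 7-coloring: color 1: [5, 12, 23, 25]; color 2: [4, 11, 22, 24]; color 3: [1, 6, 19]; color 4: [7, 8, 21].
(χ(G) = 4 ≤ 7.)

Yes, G is 7-colorable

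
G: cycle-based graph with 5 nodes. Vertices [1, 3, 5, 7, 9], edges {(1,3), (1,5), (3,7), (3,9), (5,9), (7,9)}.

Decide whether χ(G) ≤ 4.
A valid 4-coloring: color 1: [3, 5]; color 2: [1, 9]; color 3: [7].
(χ(G) = 3 ≤ 4.)

Yes, G is 4-colorable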